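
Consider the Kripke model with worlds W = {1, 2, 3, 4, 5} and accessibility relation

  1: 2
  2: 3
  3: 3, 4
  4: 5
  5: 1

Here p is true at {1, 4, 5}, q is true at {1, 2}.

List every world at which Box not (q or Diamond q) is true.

{2, 3}

1: successors {2}; not (q or Diamond q) there: 2:F. ✗
2: successors {3}; not (q or Diamond q) there: 3:T. ✓
3: successors {3, 4}; not (q or Diamond q) there: 3:T, 4:T. ✓
4: successors {5}; not (q or Diamond q) there: 5:F. ✗
5: successors {1}; not (q or Diamond q) there: 1:F. ✗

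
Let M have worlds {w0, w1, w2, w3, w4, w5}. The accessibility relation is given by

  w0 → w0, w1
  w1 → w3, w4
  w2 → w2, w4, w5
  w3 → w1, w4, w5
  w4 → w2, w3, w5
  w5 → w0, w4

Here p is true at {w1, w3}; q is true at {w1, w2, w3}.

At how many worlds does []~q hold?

1

w0: successors {w0, w1}; ~q there: w0:T, w1:F. ✗
w1: successors {w3, w4}; ~q there: w3:F, w4:T. ✗
w2: successors {w2, w4, w5}; ~q there: w2:F, w4:T, w5:T. ✗
w3: successors {w1, w4, w5}; ~q there: w1:F, w4:T, w5:T. ✗
w4: successors {w2, w3, w5}; ~q there: w2:F, w3:F, w5:T. ✗
w5: successors {w0, w4}; ~q there: w0:T, w4:T. ✓
Satisfying worlds: {w5}.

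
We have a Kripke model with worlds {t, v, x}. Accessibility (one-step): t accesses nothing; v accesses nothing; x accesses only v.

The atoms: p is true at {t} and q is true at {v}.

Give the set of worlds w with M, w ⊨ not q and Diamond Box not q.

t: not q is T, Diamond Box not q is F. ✗
v: not q is F, Diamond Box not q is F. ✗
x: not q is T, Diamond Box not q is T. ✓

{x}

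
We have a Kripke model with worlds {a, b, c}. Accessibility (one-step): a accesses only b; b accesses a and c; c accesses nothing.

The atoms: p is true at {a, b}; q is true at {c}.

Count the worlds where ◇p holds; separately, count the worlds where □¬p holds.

For ◇p:
a: successors {b}; p there: b:T. ✓
b: successors {a, c}; p there: a:T, c:F. ✓
c: no successors, so ◇p fails. ✗
— 2 worlds.
For □¬p:
a: successors {b}; ¬p there: b:F. ✗
b: successors {a, c}; ¬p there: a:F, c:T. ✗
c: no successors, so □¬p holds vacuously. ✓
— 1 world.

2 and 1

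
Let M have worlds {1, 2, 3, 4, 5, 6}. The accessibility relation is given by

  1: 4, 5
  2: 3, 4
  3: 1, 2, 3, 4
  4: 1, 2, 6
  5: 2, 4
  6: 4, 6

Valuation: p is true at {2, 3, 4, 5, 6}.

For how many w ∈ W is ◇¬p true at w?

1: successors {4, 5}; ¬p there: 4:F, 5:F. ✗
2: successors {3, 4}; ¬p there: 3:F, 4:F. ✗
3: successors {1, 2, 3, 4}; ¬p there: 1:T, 2:F, 3:F, 4:F. ✓
4: successors {1, 2, 6}; ¬p there: 1:T, 2:F, 6:F. ✓
5: successors {2, 4}; ¬p there: 2:F, 4:F. ✗
6: successors {4, 6}; ¬p there: 4:F, 6:F. ✗
Satisfying worlds: {3, 4}.

2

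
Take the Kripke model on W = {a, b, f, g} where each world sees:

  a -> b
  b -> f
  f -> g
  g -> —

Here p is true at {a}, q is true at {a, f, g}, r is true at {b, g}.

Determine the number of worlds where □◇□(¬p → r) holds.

3

a: successors {b}; ◇□(¬p → r) there: b:T. ✓
b: successors {f}; ◇□(¬p → r) there: f:T. ✓
f: successors {g}; ◇□(¬p → r) there: g:F. ✗
g: no successors, so □◇□(¬p → r) holds vacuously. ✓
Satisfying worlds: {a, b, g}.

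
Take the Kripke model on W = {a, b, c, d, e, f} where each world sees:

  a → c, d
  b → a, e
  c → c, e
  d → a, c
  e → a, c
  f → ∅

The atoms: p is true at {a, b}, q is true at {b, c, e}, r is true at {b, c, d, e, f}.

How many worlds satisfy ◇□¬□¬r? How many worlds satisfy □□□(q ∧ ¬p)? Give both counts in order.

For ◇□¬□¬r:
a: successors {c, d}; □¬□¬r there: c:T, d:T. ✓
b: successors {a, e}; □¬□¬r there: a:T, e:T. ✓
c: successors {c, e}; □¬□¬r there: c:T, e:T. ✓
d: successors {a, c}; □¬□¬r there: a:T, c:T. ✓
e: successors {a, c}; □¬□¬r there: a:T, c:T. ✓
f: no successors, so ◇□¬□¬r fails. ✗
— 5 worlds.
For □□□(q ∧ ¬p):
a: successors {c, d}; □□(q ∧ ¬p) there: c:F, d:F. ✗
b: successors {a, e}; □□(q ∧ ¬p) there: a:F, e:F. ✗
c: successors {c, e}; □□(q ∧ ¬p) there: c:F, e:F. ✗
d: successors {a, c}; □□(q ∧ ¬p) there: a:F, c:F. ✗
e: successors {a, c}; □□(q ∧ ¬p) there: a:F, c:F. ✗
f: no successors, so □□□(q ∧ ¬p) holds vacuously. ✓
— 1 world.

5 and 1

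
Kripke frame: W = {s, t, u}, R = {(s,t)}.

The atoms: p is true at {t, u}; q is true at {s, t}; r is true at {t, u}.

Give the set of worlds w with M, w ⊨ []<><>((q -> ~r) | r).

s: successors {t}; <><>((q -> ~r) | r) there: t:F. ✗
t: no successors, so []<><>((q -> ~r) | r) holds vacuously. ✓
u: no successors, so []<><>((q -> ~r) | r) holds vacuously. ✓

{t, u}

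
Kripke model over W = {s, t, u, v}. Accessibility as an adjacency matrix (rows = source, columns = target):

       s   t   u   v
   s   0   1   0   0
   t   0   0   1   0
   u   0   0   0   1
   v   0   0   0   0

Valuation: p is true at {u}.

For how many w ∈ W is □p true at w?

s: successors {t}; p there: t:F. ✗
t: successors {u}; p there: u:T. ✓
u: successors {v}; p there: v:F. ✗
v: no successors, so □p holds vacuously. ✓
Satisfying worlds: {t, v}.

2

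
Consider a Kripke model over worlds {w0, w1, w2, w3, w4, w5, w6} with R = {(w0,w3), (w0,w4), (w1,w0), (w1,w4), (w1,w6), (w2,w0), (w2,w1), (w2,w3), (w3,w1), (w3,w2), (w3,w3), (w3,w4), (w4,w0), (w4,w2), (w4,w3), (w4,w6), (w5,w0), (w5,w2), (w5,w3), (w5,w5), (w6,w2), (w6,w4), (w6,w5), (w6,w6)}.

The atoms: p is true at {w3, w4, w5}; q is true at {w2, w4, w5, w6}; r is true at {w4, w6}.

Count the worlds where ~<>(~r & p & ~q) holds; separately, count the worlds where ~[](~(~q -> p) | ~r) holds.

2 and 5

For ~<>(~r & p & ~q):
w0: <>(~r & p & ~q) is T. ✗
w1: <>(~r & p & ~q) is F. ✓
w2: <>(~r & p & ~q) is T. ✗
w3: <>(~r & p & ~q) is T. ✗
w4: <>(~r & p & ~q) is T. ✗
w5: <>(~r & p & ~q) is T. ✗
w6: <>(~r & p & ~q) is F. ✓
— 2 worlds.
For ~[](~(~q -> p) | ~r):
w0: [](~(~q -> p) | ~r) is F. ✓
w1: [](~(~q -> p) | ~r) is F. ✓
w2: [](~(~q -> p) | ~r) is T. ✗
w3: [](~(~q -> p) | ~r) is F. ✓
w4: [](~(~q -> p) | ~r) is F. ✓
w5: [](~(~q -> p) | ~r) is T. ✗
w6: [](~(~q -> p) | ~r) is F. ✓
— 5 worlds.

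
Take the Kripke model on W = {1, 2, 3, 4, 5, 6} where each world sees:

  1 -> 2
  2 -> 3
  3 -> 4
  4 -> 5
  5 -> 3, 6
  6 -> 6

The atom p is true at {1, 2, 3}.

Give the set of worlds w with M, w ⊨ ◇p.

{1, 2, 5}

1: successors {2}; p there: 2:T. ✓
2: successors {3}; p there: 3:T. ✓
3: successors {4}; p there: 4:F. ✗
4: successors {5}; p there: 5:F. ✗
5: successors {3, 6}; p there: 3:T, 6:F. ✓
6: successors {6}; p there: 6:F. ✗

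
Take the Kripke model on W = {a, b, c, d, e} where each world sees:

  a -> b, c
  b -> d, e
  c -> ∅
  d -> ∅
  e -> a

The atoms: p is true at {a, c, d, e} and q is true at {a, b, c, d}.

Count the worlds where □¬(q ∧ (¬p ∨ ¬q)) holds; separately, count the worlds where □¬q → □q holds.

4 and 5

For □¬(q ∧ (¬p ∨ ¬q)):
a: successors {b, c}; ¬(q ∧ (¬p ∨ ¬q)) there: b:F, c:T. ✗
b: successors {d, e}; ¬(q ∧ (¬p ∨ ¬q)) there: d:T, e:T. ✓
c: no successors, so □¬(q ∧ (¬p ∨ ¬q)) holds vacuously. ✓
d: no successors, so □¬(q ∧ (¬p ∨ ¬q)) holds vacuously. ✓
e: successors {a}; ¬(q ∧ (¬p ∨ ¬q)) there: a:T. ✓
— 4 worlds.
For □¬q → □q:
a: □¬q is F, □q is T. ✓
b: □¬q is F, □q is F. ✓
c: □¬q is T, □q is T. ✓
d: □¬q is T, □q is T. ✓
e: □¬q is F, □q is T. ✓
— 5 worlds.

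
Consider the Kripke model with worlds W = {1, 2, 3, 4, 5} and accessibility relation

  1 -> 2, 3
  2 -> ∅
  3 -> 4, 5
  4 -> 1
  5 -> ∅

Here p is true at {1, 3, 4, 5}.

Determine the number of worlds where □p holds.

4

1: successors {2, 3}; p there: 2:F, 3:T. ✗
2: no successors, so □p holds vacuously. ✓
3: successors {4, 5}; p there: 4:T, 5:T. ✓
4: successors {1}; p there: 1:T. ✓
5: no successors, so □p holds vacuously. ✓
Satisfying worlds: {2, 3, 4, 5}.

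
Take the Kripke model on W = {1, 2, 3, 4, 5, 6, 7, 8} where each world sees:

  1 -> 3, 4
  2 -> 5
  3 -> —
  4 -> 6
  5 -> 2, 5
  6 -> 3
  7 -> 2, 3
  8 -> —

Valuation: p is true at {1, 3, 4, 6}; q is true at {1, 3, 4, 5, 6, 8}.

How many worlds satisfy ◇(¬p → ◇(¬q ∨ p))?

1: successors {3, 4}; ¬p → ◇(¬q ∨ p) there: 3:T, 4:T. ✓
2: successors {5}; ¬p → ◇(¬q ∨ p) there: 5:T. ✓
3: no successors, so ◇(¬p → ◇(¬q ∨ p)) fails. ✗
4: successors {6}; ¬p → ◇(¬q ∨ p) there: 6:T. ✓
5: successors {2, 5}; ¬p → ◇(¬q ∨ p) there: 2:F, 5:T. ✓
6: successors {3}; ¬p → ◇(¬q ∨ p) there: 3:T. ✓
7: successors {2, 3}; ¬p → ◇(¬q ∨ p) there: 2:F, 3:T. ✓
8: no successors, so ◇(¬p → ◇(¬q ∨ p)) fails. ✗
Satisfying worlds: {1, 2, 4, 5, 6, 7}.

6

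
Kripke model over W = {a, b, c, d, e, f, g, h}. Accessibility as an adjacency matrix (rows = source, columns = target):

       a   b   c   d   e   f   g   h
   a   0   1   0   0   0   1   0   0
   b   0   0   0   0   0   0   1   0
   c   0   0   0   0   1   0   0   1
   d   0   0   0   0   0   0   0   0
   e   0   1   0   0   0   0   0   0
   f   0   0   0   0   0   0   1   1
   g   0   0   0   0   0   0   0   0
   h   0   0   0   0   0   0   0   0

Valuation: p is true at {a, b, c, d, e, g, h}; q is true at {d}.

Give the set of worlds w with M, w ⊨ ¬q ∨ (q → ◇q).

a: ¬q is T, q → ◇q is T. ✓
b: ¬q is T, q → ◇q is T. ✓
c: ¬q is T, q → ◇q is T. ✓
d: ¬q is F, q → ◇q is F. ✗
e: ¬q is T, q → ◇q is T. ✓
f: ¬q is T, q → ◇q is T. ✓
g: ¬q is T, q → ◇q is T. ✓
h: ¬q is T, q → ◇q is T. ✓

{a, b, c, e, f, g, h}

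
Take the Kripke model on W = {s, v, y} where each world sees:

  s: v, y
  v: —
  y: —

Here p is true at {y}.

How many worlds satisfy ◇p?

1

s: successors {v, y}; p there: v:F, y:T. ✓
v: no successors, so ◇p fails. ✗
y: no successors, so ◇p fails. ✗
Satisfying worlds: {s}.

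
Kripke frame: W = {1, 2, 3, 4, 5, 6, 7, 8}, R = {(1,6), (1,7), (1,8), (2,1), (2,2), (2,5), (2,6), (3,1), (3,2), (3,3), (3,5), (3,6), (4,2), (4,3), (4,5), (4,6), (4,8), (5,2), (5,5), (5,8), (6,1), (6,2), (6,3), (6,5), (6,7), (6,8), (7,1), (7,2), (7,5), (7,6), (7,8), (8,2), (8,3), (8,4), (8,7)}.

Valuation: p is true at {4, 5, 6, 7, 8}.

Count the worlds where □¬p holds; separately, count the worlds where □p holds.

For □¬p:
1: successors {6, 7, 8}; ¬p there: 6:F, 7:F, 8:F. ✗
2: successors {1, 2, 5, 6}; ¬p there: 1:T, 2:T, 5:F, 6:F. ✗
3: successors {1, 2, 3, 5, 6}; ¬p there: 1:T, 2:T, 3:T, 5:F, 6:F. ✗
4: successors {2, 3, 5, 6, 8}; ¬p there: 2:T, 3:T, 5:F, 6:F, 8:F. ✗
5: successors {2, 5, 8}; ¬p there: 2:T, 5:F, 8:F. ✗
6: successors {1, 2, 3, 5, 7, 8}; ¬p there: 1:T, 2:T, 3:T, 5:F, 7:F, 8:F. ✗
7: successors {1, 2, 5, 6, 8}; ¬p there: 1:T, 2:T, 5:F, 6:F, 8:F. ✗
8: successors {2, 3, 4, 7}; ¬p there: 2:T, 3:T, 4:F, 7:F. ✗
— 0 worlds.
For □p:
1: successors {6, 7, 8}; p there: 6:T, 7:T, 8:T. ✓
2: successors {1, 2, 5, 6}; p there: 1:F, 2:F, 5:T, 6:T. ✗
3: successors {1, 2, 3, 5, 6}; p there: 1:F, 2:F, 3:F, 5:T, 6:T. ✗
4: successors {2, 3, 5, 6, 8}; p there: 2:F, 3:F, 5:T, 6:T, 8:T. ✗
5: successors {2, 5, 8}; p there: 2:F, 5:T, 8:T. ✗
6: successors {1, 2, 3, 5, 7, 8}; p there: 1:F, 2:F, 3:F, 5:T, 7:T, 8:T. ✗
7: successors {1, 2, 5, 6, 8}; p there: 1:F, 2:F, 5:T, 6:T, 8:T. ✗
8: successors {2, 3, 4, 7}; p there: 2:F, 3:F, 4:T, 7:T. ✗
— 1 world.

0 and 1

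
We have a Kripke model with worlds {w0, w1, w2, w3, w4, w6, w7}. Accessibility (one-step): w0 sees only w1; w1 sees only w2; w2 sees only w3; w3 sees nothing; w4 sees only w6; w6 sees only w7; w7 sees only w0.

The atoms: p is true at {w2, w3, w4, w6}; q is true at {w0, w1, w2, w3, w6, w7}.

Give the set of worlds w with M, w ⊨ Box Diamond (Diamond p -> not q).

w0: successors {w1}; Diamond (Diamond p -> not q) there: w1:F. ✗
w1: successors {w2}; Diamond (Diamond p -> not q) there: w2:T. ✓
w2: successors {w3}; Diamond (Diamond p -> not q) there: w3:F. ✗
w3: no successors, so Box Diamond (Diamond p -> not q) holds vacuously. ✓
w4: successors {w6}; Diamond (Diamond p -> not q) there: w6:T. ✓
w6: successors {w7}; Diamond (Diamond p -> not q) there: w7:T. ✓
w7: successors {w0}; Diamond (Diamond p -> not q) there: w0:F. ✗

{w1, w3, w4, w6}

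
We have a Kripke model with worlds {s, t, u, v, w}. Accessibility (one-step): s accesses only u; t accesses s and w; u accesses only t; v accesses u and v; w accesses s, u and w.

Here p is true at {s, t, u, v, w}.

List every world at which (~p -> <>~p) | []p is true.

{s, t, u, v, w}

s: ~p -> <>~p is T, []p is T. ✓
t: ~p -> <>~p is T, []p is T. ✓
u: ~p -> <>~p is T, []p is T. ✓
v: ~p -> <>~p is T, []p is T. ✓
w: ~p -> <>~p is T, []p is T. ✓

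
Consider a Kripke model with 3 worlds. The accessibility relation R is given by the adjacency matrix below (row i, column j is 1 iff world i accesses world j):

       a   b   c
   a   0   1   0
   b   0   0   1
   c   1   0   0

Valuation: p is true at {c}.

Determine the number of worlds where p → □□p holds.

a: p is F, □□p is T. ✓
b: p is F, □□p is F. ✓
c: p is T, □□p is F. ✗
Satisfying worlds: {a, b}.

2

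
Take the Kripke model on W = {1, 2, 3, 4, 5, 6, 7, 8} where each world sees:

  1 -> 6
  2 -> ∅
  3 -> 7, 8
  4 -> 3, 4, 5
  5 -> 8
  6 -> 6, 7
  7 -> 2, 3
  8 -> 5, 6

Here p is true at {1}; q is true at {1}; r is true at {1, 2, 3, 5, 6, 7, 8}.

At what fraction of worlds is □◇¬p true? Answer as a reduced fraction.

7/8

1: successors {6}; ◇¬p there: 6:T. ✓
2: no successors, so □◇¬p holds vacuously. ✓
3: successors {7, 8}; ◇¬p there: 7:T, 8:T. ✓
4: successors {3, 4, 5}; ◇¬p there: 3:T, 4:T, 5:T. ✓
5: successors {8}; ◇¬p there: 8:T. ✓
6: successors {6, 7}; ◇¬p there: 6:T, 7:T. ✓
7: successors {2, 3}; ◇¬p there: 2:F, 3:T. ✗
8: successors {5, 6}; ◇¬p there: 5:T, 6:T. ✓
That's 7 of 8 worlds, so 7/8.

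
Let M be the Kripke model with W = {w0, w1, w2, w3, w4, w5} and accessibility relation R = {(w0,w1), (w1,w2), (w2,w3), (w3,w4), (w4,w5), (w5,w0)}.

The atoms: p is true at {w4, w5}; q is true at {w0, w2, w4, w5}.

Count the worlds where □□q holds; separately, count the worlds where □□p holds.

For □□q:
w0: successors {w1}; □q there: w1:T. ✓
w1: successors {w2}; □q there: w2:F. ✗
w2: successors {w3}; □q there: w3:T. ✓
w3: successors {w4}; □q there: w4:T. ✓
w4: successors {w5}; □q there: w5:T. ✓
w5: successors {w0}; □q there: w0:F. ✗
— 4 worlds.
For □□p:
w0: successors {w1}; □p there: w1:F. ✗
w1: successors {w2}; □p there: w2:F. ✗
w2: successors {w3}; □p there: w3:T. ✓
w3: successors {w4}; □p there: w4:T. ✓
w4: successors {w5}; □p there: w5:F. ✗
w5: successors {w0}; □p there: w0:F. ✗
— 2 worlds.

4 and 2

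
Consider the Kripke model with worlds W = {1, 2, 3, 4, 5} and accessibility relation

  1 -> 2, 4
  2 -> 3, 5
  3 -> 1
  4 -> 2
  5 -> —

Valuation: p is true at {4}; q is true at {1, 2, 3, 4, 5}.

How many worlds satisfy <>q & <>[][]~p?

4

1: <>q is T, <>[][]~p is T. ✓
2: <>q is T, <>[][]~p is T. ✓
3: <>q is T, <>[][]~p is T. ✓
4: <>q is T, <>[][]~p is T. ✓
5: <>q is F, <>[][]~p is F. ✗
Satisfying worlds: {1, 2, 3, 4}.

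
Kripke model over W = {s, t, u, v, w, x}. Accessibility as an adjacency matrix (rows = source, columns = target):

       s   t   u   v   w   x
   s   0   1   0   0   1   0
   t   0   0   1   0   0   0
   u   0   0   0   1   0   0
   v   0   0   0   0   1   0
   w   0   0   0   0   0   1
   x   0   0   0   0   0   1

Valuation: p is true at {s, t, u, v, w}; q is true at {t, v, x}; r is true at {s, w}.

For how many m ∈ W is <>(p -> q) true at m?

4

s: successors {t, w}; p -> q there: t:T, w:F. ✓
t: successors {u}; p -> q there: u:F. ✗
u: successors {v}; p -> q there: v:T. ✓
v: successors {w}; p -> q there: w:F. ✗
w: successors {x}; p -> q there: x:T. ✓
x: successors {x}; p -> q there: x:T. ✓
Satisfying worlds: {s, u, w, x}.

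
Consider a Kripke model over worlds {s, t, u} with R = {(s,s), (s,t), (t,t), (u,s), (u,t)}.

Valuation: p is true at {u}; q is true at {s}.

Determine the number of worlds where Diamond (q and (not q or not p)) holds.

s: successors {s, t}; q and (not q or not p) there: s:T, t:F. ✓
t: successors {t}; q and (not q or not p) there: t:F. ✗
u: successors {s, t}; q and (not q or not p) there: s:T, t:F. ✓
Satisfying worlds: {s, u}.

2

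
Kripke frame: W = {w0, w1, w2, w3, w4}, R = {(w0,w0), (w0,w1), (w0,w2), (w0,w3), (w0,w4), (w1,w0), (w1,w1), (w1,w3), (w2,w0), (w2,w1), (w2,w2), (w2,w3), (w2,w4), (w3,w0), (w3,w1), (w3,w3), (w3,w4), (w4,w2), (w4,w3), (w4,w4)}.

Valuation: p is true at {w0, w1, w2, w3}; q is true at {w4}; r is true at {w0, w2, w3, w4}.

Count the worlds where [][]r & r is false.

5

w0: [][]r is F, r is T. ✗
w1: [][]r is F, r is F. ✗
w2: [][]r is F, r is T. ✗
w3: [][]r is F, r is T. ✗
w4: [][]r is F, r is T. ✗
Satisfying worlds: ∅.
So [][]r & r fails at the other 5 worlds.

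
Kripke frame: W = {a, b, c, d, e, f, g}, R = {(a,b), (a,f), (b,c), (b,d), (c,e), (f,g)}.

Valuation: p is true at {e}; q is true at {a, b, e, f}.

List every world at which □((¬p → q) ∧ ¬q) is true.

a: successors {b, f}; (¬p → q) ∧ ¬q there: b:F, f:F. ✗
b: successors {c, d}; (¬p → q) ∧ ¬q there: c:F, d:F. ✗
c: successors {e}; (¬p → q) ∧ ¬q there: e:F. ✗
d: no successors, so □((¬p → q) ∧ ¬q) holds vacuously. ✓
e: no successors, so □((¬p → q) ∧ ¬q) holds vacuously. ✓
f: successors {g}; (¬p → q) ∧ ¬q there: g:F. ✗
g: no successors, so □((¬p → q) ∧ ¬q) holds vacuously. ✓

{d, e, g}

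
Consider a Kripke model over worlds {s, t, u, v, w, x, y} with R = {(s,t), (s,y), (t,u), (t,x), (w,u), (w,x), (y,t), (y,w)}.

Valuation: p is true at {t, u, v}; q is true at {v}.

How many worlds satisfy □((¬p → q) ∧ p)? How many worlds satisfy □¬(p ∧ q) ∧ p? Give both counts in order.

3 and 3

For □((¬p → q) ∧ p):
s: successors {t, y}; (¬p → q) ∧ p there: t:T, y:F. ✗
t: successors {u, x}; (¬p → q) ∧ p there: u:T, x:F. ✗
u: no successors, so □((¬p → q) ∧ p) holds vacuously. ✓
v: no successors, so □((¬p → q) ∧ p) holds vacuously. ✓
w: successors {u, x}; (¬p → q) ∧ p there: u:T, x:F. ✗
x: no successors, so □((¬p → q) ∧ p) holds vacuously. ✓
y: successors {t, w}; (¬p → q) ∧ p there: t:T, w:F. ✗
— 3 worlds.
For □¬(p ∧ q) ∧ p:
s: □¬(p ∧ q) is T, p is F. ✗
t: □¬(p ∧ q) is T, p is T. ✓
u: □¬(p ∧ q) is T, p is T. ✓
v: □¬(p ∧ q) is T, p is T. ✓
w: □¬(p ∧ q) is T, p is F. ✗
x: □¬(p ∧ q) is T, p is F. ✗
y: □¬(p ∧ q) is T, p is F. ✗
— 3 worlds.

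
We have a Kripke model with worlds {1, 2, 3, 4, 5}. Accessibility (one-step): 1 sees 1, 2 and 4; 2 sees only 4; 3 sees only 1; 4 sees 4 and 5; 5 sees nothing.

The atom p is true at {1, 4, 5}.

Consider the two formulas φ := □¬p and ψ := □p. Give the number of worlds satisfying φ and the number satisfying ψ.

1 and 4

For □¬p:
1: successors {1, 2, 4}; ¬p there: 1:F, 2:T, 4:F. ✗
2: successors {4}; ¬p there: 4:F. ✗
3: successors {1}; ¬p there: 1:F. ✗
4: successors {4, 5}; ¬p there: 4:F, 5:F. ✗
5: no successors, so □¬p holds vacuously. ✓
— 1 world.
For □p:
1: successors {1, 2, 4}; p there: 1:T, 2:F, 4:T. ✗
2: successors {4}; p there: 4:T. ✓
3: successors {1}; p there: 1:T. ✓
4: successors {4, 5}; p there: 4:T, 5:T. ✓
5: no successors, so □p holds vacuously. ✓
— 4 worlds.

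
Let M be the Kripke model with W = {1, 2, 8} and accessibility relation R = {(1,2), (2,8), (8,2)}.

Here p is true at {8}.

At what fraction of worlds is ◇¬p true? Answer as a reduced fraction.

1: successors {2}; ¬p there: 2:T. ✓
2: successors {8}; ¬p there: 8:F. ✗
8: successors {2}; ¬p there: 2:T. ✓
That's 2 of 3 worlds, so 2/3.

2/3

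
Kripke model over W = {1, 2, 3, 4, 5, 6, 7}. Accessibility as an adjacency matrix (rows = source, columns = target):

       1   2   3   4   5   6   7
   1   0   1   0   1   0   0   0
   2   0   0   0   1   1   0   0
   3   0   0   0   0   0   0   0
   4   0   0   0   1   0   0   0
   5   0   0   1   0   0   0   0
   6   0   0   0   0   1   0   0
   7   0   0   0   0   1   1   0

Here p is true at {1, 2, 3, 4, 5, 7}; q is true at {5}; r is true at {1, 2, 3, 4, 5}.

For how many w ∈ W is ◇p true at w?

1: successors {2, 4}; p there: 2:T, 4:T. ✓
2: successors {4, 5}; p there: 4:T, 5:T. ✓
3: no successors, so ◇p fails. ✗
4: successors {4}; p there: 4:T. ✓
5: successors {3}; p there: 3:T. ✓
6: successors {5}; p there: 5:T. ✓
7: successors {5, 6}; p there: 5:T, 6:F. ✓
Satisfying worlds: {1, 2, 4, 5, 6, 7}.

6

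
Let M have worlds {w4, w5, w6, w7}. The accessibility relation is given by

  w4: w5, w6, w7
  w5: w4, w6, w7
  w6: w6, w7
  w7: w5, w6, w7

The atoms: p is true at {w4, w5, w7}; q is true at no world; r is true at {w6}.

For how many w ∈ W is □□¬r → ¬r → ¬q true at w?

w4: □□¬r is F, ¬r → ¬q is T. ✓
w5: □□¬r is F, ¬r → ¬q is T. ✓
w6: □□¬r is F, ¬r → ¬q is T. ✓
w7: □□¬r is F, ¬r → ¬q is T. ✓
Satisfying worlds: {w4, w5, w6, w7}.

4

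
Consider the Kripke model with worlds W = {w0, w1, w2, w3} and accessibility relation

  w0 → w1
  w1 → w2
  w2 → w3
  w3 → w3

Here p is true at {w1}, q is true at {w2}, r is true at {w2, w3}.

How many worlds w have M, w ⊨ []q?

1

w0: successors {w1}; q there: w1:F. ✗
w1: successors {w2}; q there: w2:T. ✓
w2: successors {w3}; q there: w3:F. ✗
w3: successors {w3}; q there: w3:F. ✗
Satisfying worlds: {w1}.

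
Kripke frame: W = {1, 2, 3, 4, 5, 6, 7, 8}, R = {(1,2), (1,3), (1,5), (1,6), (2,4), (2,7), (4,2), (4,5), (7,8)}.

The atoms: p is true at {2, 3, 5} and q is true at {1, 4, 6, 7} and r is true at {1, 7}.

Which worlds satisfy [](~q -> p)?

{1, 2, 3, 4, 5, 6, 8}

1: successors {2, 3, 5, 6}; ~q -> p there: 2:T, 3:T, 5:T, 6:T. ✓
2: successors {4, 7}; ~q -> p there: 4:T, 7:T. ✓
3: no successors, so [](~q -> p) holds vacuously. ✓
4: successors {2, 5}; ~q -> p there: 2:T, 5:T. ✓
5: no successors, so [](~q -> p) holds vacuously. ✓
6: no successors, so [](~q -> p) holds vacuously. ✓
7: successors {8}; ~q -> p there: 8:F. ✗
8: no successors, so [](~q -> p) holds vacuously. ✓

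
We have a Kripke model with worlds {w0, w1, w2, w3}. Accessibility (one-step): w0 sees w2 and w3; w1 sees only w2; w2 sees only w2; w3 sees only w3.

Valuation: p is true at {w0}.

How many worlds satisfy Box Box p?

0

w0: successors {w2, w3}; Box p there: w2:F, w3:F. ✗
w1: successors {w2}; Box p there: w2:F. ✗
w2: successors {w2}; Box p there: w2:F. ✗
w3: successors {w3}; Box p there: w3:F. ✗
Satisfying worlds: ∅.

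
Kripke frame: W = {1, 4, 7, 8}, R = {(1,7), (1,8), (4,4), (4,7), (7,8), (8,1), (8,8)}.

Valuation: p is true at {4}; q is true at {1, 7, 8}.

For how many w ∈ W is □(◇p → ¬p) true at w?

3

1: successors {7, 8}; ◇p → ¬p there: 7:T, 8:T. ✓
4: successors {4, 7}; ◇p → ¬p there: 4:F, 7:T. ✗
7: successors {8}; ◇p → ¬p there: 8:T. ✓
8: successors {1, 8}; ◇p → ¬p there: 1:T, 8:T. ✓
Satisfying worlds: {1, 7, 8}.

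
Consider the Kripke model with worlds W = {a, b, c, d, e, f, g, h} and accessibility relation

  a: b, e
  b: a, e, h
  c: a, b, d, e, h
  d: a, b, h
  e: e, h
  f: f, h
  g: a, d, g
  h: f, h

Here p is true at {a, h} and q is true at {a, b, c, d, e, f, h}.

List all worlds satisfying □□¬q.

∅

a: successors {b, e}; □¬q there: b:F, e:F. ✗
b: successors {a, e, h}; □¬q there: a:F, e:F, h:F. ✗
c: successors {a, b, d, e, h}; □¬q there: a:F, b:F, d:F, e:F, h:F. ✗
d: successors {a, b, h}; □¬q there: a:F, b:F, h:F. ✗
e: successors {e, h}; □¬q there: e:F, h:F. ✗
f: successors {f, h}; □¬q there: f:F, h:F. ✗
g: successors {a, d, g}; □¬q there: a:F, d:F, g:F. ✗
h: successors {f, h}; □¬q there: f:F, h:F. ✗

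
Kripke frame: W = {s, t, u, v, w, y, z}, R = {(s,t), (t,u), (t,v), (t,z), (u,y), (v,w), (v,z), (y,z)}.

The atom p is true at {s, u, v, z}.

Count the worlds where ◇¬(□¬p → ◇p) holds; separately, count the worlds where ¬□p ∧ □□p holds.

For ◇¬(□¬p → ◇p):
s: successors {t}; ¬(□¬p → ◇p) there: t:F. ✗
t: successors {u, v, z}; ¬(□¬p → ◇p) there: u:T, v:F, z:T. ✓
u: successors {y}; ¬(□¬p → ◇p) there: y:F. ✗
v: successors {w, z}; ¬(□¬p → ◇p) there: w:T, z:T. ✓
w: no successors, so ◇¬(□¬p → ◇p) fails. ✗
y: successors {z}; ¬(□¬p → ◇p) there: z:T. ✓
z: no successors, so ◇¬(□¬p → ◇p) fails. ✗
— 3 worlds.
For ¬□p ∧ □□p:
s: ¬□p is T, □□p is T. ✓
t: ¬□p is F, □□p is F. ✗
u: ¬□p is T, □□p is T. ✓
v: ¬□p is T, □□p is T. ✓
w: ¬□p is F, □□p is T. ✗
y: ¬□p is F, □□p is T. ✗
z: ¬□p is F, □□p is T. ✗
— 3 worlds.

3 and 3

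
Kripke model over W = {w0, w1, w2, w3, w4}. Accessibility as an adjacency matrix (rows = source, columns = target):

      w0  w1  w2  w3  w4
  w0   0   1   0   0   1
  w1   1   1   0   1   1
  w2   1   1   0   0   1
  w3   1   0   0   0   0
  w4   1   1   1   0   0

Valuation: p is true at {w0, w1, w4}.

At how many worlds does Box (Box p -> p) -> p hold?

w0: Box (Box p -> p) is T, p is T. ✓
w1: Box (Box p -> p) is F, p is T. ✓
w2: Box (Box p -> p) is T, p is F. ✗
w3: Box (Box p -> p) is T, p is F. ✗
w4: Box (Box p -> p) is F, p is T. ✓
Satisfying worlds: {w0, w1, w4}.

3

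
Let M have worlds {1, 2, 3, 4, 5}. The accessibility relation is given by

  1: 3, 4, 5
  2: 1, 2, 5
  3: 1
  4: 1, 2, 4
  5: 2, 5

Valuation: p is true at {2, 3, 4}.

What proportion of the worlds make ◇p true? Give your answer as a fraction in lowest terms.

4/5

1: successors {3, 4, 5}; p there: 3:T, 4:T, 5:F. ✓
2: successors {1, 2, 5}; p there: 1:F, 2:T, 5:F. ✓
3: successors {1}; p there: 1:F. ✗
4: successors {1, 2, 4}; p there: 1:F, 2:T, 4:T. ✓
5: successors {2, 5}; p there: 2:T, 5:F. ✓
That's 4 of 5 worlds, so 4/5.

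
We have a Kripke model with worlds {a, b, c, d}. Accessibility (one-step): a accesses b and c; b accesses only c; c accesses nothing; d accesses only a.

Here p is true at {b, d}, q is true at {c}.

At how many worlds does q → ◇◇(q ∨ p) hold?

3

a: q is F, ◇◇(q ∨ p) is T. ✓
b: q is F, ◇◇(q ∨ p) is F. ✓
c: q is T, ◇◇(q ∨ p) is F. ✗
d: q is F, ◇◇(q ∨ p) is T. ✓
Satisfying worlds: {a, b, d}.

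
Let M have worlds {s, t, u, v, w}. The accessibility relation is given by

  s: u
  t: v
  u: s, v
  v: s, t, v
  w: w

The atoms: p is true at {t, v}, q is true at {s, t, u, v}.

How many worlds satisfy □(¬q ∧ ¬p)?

1

s: successors {u}; ¬q ∧ ¬p there: u:F. ✗
t: successors {v}; ¬q ∧ ¬p there: v:F. ✗
u: successors {s, v}; ¬q ∧ ¬p there: s:F, v:F. ✗
v: successors {s, t, v}; ¬q ∧ ¬p there: s:F, t:F, v:F. ✗
w: successors {w}; ¬q ∧ ¬p there: w:T. ✓
Satisfying worlds: {w}.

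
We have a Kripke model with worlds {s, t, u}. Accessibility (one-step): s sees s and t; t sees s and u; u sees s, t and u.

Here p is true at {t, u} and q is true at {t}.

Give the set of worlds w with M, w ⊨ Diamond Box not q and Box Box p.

s: Diamond Box not q is T, Box Box p is F. ✗
t: Diamond Box not q is F, Box Box p is F. ✗
u: Diamond Box not q is T, Box Box p is F. ✗

∅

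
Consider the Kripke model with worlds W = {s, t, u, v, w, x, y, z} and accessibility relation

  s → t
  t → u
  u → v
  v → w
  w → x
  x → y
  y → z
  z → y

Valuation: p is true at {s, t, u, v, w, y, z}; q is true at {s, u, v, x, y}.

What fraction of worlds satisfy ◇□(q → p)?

s: successors {t}; □(q → p) there: t:T. ✓
t: successors {u}; □(q → p) there: u:T. ✓
u: successors {v}; □(q → p) there: v:T. ✓
v: successors {w}; □(q → p) there: w:F. ✗
w: successors {x}; □(q → p) there: x:T. ✓
x: successors {y}; □(q → p) there: y:T. ✓
y: successors {z}; □(q → p) there: z:T. ✓
z: successors {y}; □(q → p) there: y:T. ✓
That's 7 of 8 worlds, so 7/8.

7/8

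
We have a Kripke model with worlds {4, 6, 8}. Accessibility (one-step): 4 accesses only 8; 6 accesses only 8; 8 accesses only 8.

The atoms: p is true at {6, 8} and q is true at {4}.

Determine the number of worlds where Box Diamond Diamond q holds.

4: successors {8}; Diamond Diamond q there: 8:F. ✗
6: successors {8}; Diamond Diamond q there: 8:F. ✗
8: successors {8}; Diamond Diamond q there: 8:F. ✗
Satisfying worlds: ∅.

0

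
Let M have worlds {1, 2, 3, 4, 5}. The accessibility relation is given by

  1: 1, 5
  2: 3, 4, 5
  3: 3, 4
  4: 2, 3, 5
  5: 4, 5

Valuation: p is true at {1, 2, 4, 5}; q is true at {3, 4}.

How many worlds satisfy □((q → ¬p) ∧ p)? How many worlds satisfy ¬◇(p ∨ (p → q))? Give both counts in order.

1 and 0

For □((q → ¬p) ∧ p):
1: successors {1, 5}; (q → ¬p) ∧ p there: 1:T, 5:T. ✓
2: successors {3, 4, 5}; (q → ¬p) ∧ p there: 3:F, 4:F, 5:T. ✗
3: successors {3, 4}; (q → ¬p) ∧ p there: 3:F, 4:F. ✗
4: successors {2, 3, 5}; (q → ¬p) ∧ p there: 2:T, 3:F, 5:T. ✗
5: successors {4, 5}; (q → ¬p) ∧ p there: 4:F, 5:T. ✗
— 1 world.
For ¬◇(p ∨ (p → q)):
1: ◇(p ∨ (p → q)) is T. ✗
2: ◇(p ∨ (p → q)) is T. ✗
3: ◇(p ∨ (p → q)) is T. ✗
4: ◇(p ∨ (p → q)) is T. ✗
5: ◇(p ∨ (p → q)) is T. ✗
— 0 worlds.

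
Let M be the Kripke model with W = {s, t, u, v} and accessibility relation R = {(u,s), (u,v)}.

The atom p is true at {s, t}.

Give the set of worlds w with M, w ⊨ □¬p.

s: no successors, so □¬p holds vacuously. ✓
t: no successors, so □¬p holds vacuously. ✓
u: successors {s, v}; ¬p there: s:F, v:T. ✗
v: no successors, so □¬p holds vacuously. ✓

{s, t, v}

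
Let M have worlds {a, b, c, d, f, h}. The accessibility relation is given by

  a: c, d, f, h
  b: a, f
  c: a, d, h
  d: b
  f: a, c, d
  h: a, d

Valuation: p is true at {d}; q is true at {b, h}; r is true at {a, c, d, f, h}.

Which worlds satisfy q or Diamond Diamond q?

a: q is F, Diamond Diamond q is T. ✓
b: q is T, Diamond Diamond q is T. ✓
c: q is F, Diamond Diamond q is T. ✓
d: q is F, Diamond Diamond q is F. ✗
f: q is F, Diamond Diamond q is T. ✓
h: q is T, Diamond Diamond q is T. ✓

{a, b, c, f, h}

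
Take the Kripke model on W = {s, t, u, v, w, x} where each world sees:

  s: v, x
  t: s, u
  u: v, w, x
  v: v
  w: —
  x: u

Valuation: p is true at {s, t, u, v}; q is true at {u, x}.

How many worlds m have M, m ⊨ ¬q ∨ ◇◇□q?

5

s: ¬q is T, ◇◇□q is F. ✓
t: ¬q is T, ◇◇□q is T. ✓
u: ¬q is F, ◇◇□q is F. ✗
v: ¬q is T, ◇◇□q is F. ✓
w: ¬q is T, ◇◇□q is F. ✓
x: ¬q is F, ◇◇□q is T. ✓
Satisfying worlds: {s, t, v, w, x}.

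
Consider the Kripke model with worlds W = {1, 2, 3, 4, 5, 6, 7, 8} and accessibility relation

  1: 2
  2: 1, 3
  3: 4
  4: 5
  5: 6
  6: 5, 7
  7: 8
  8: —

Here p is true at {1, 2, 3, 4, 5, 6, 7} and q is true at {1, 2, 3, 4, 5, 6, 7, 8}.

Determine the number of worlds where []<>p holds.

1: successors {2}; <>p there: 2:T. ✓
2: successors {1, 3}; <>p there: 1:T, 3:T. ✓
3: successors {4}; <>p there: 4:T. ✓
4: successors {5}; <>p there: 5:T. ✓
5: successors {6}; <>p there: 6:T. ✓
6: successors {5, 7}; <>p there: 5:T, 7:F. ✗
7: successors {8}; <>p there: 8:F. ✗
8: no successors, so []<>p holds vacuously. ✓
Satisfying worlds: {1, 2, 3, 4, 5, 8}.

6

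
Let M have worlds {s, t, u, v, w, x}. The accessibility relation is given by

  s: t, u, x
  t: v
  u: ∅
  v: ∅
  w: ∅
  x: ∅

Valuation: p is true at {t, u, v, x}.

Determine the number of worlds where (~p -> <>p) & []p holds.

5

s: ~p -> <>p is T, []p is T. ✓
t: ~p -> <>p is T, []p is T. ✓
u: ~p -> <>p is T, []p is T. ✓
v: ~p -> <>p is T, []p is T. ✓
w: ~p -> <>p is F, []p is T. ✗
x: ~p -> <>p is T, []p is T. ✓
Satisfying worlds: {s, t, u, v, x}.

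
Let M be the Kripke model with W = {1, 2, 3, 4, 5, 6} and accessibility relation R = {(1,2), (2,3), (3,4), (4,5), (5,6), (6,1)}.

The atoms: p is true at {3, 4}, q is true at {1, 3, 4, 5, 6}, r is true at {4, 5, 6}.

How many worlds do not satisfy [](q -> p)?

3

1: successors {2}; q -> p there: 2:T. ✓
2: successors {3}; q -> p there: 3:T. ✓
3: successors {4}; q -> p there: 4:T. ✓
4: successors {5}; q -> p there: 5:F. ✗
5: successors {6}; q -> p there: 6:F. ✗
6: successors {1}; q -> p there: 1:F. ✗
Satisfying worlds: {1, 2, 3}.
So [](q -> p) fails at the other 3 worlds.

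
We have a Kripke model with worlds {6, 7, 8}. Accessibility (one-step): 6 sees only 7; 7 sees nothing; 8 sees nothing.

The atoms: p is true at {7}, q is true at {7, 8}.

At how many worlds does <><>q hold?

0

6: successors {7}; <>q there: 7:F. ✗
7: no successors, so <><>q fails. ✗
8: no successors, so <><>q fails. ✗
Satisfying worlds: ∅.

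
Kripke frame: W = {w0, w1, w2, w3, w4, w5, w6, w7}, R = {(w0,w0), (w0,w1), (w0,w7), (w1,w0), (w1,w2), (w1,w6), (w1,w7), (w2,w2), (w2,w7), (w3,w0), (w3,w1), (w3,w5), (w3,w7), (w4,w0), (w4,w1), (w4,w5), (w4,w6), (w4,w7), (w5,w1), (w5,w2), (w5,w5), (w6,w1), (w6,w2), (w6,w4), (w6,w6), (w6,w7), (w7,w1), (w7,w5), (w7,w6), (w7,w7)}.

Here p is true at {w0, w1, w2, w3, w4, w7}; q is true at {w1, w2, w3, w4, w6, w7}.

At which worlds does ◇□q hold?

{w1, w2, w4, w5, w6, w7}

w0: successors {w0, w1, w7}; □q there: w0:F, w1:F, w7:F. ✗
w1: successors {w0, w2, w6, w7}; □q there: w0:F, w2:T, w6:T, w7:F. ✓
w2: successors {w2, w7}; □q there: w2:T, w7:F. ✓
w3: successors {w0, w1, w5, w7}; □q there: w0:F, w1:F, w5:F, w7:F. ✗
w4: successors {w0, w1, w5, w6, w7}; □q there: w0:F, w1:F, w5:F, w6:T, w7:F. ✓
w5: successors {w1, w2, w5}; □q there: w1:F, w2:T, w5:F. ✓
w6: successors {w1, w2, w4, w6, w7}; □q there: w1:F, w2:T, w4:F, w6:T, w7:F. ✓
w7: successors {w1, w5, w6, w7}; □q there: w1:F, w5:F, w6:T, w7:F. ✓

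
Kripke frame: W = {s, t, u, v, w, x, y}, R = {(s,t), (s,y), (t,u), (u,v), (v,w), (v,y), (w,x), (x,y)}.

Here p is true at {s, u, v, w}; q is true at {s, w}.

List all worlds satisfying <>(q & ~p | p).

{t, u, v}

s: successors {t, y}; q & ~p | p there: t:F, y:F. ✗
t: successors {u}; q & ~p | p there: u:T. ✓
u: successors {v}; q & ~p | p there: v:T. ✓
v: successors {w, y}; q & ~p | p there: w:T, y:F. ✓
w: successors {x}; q & ~p | p there: x:F. ✗
x: successors {y}; q & ~p | p there: y:F. ✗
y: no successors, so <>(q & ~p | p) fails. ✗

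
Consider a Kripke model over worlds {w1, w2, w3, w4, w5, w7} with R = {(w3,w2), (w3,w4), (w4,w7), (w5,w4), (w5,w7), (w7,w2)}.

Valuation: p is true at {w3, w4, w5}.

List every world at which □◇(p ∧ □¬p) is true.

{w1, w2}

w1: no successors, so □◇(p ∧ □¬p) holds vacuously. ✓
w2: no successors, so □◇(p ∧ □¬p) holds vacuously. ✓
w3: successors {w2, w4}; ◇(p ∧ □¬p) there: w2:F, w4:F. ✗
w4: successors {w7}; ◇(p ∧ □¬p) there: w7:F. ✗
w5: successors {w4, w7}; ◇(p ∧ □¬p) there: w4:F, w7:F. ✗
w7: successors {w2}; ◇(p ∧ □¬p) there: w2:F. ✗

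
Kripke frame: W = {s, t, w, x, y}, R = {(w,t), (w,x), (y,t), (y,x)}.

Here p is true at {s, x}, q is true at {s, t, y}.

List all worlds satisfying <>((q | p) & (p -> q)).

{w, y}

s: no successors, so <>((q | p) & (p -> q)) fails. ✗
t: no successors, so <>((q | p) & (p -> q)) fails. ✗
w: successors {t, x}; (q | p) & (p -> q) there: t:T, x:F. ✓
x: no successors, so <>((q | p) & (p -> q)) fails. ✗
y: successors {t, x}; (q | p) & (p -> q) there: t:T, x:F. ✓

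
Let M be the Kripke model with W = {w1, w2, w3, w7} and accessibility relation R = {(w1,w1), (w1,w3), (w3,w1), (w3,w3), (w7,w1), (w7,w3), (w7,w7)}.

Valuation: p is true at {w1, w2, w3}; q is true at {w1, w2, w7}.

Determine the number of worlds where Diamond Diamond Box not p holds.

w1: successors {w1, w3}; Diamond Box not p there: w1:F, w3:F. ✗
w2: no successors, so Diamond Diamond Box not p fails. ✗
w3: successors {w1, w3}; Diamond Box not p there: w1:F, w3:F. ✗
w7: successors {w1, w3, w7}; Diamond Box not p there: w1:F, w3:F, w7:F. ✗
Satisfying worlds: ∅.

0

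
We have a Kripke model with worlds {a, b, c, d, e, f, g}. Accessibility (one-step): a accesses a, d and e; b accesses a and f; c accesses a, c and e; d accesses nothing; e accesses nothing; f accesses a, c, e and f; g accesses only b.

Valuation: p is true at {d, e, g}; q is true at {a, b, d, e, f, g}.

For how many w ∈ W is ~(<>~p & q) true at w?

a: <>~p & q is T. ✗
b: <>~p & q is T. ✗
c: <>~p & q is F. ✓
d: <>~p & q is F. ✓
e: <>~p & q is F. ✓
f: <>~p & q is T. ✗
g: <>~p & q is T. ✗
Satisfying worlds: {c, d, e}.

3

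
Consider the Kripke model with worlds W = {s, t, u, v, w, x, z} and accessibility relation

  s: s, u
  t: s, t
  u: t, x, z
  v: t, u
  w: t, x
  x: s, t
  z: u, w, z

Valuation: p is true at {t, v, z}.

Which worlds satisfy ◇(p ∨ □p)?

{t, u, v, w, x, z}

s: successors {s, u}; p ∨ □p there: s:F, u:F. ✗
t: successors {s, t}; p ∨ □p there: s:F, t:T. ✓
u: successors {t, x, z}; p ∨ □p there: t:T, x:F, z:T. ✓
v: successors {t, u}; p ∨ □p there: t:T, u:F. ✓
w: successors {t, x}; p ∨ □p there: t:T, x:F. ✓
x: successors {s, t}; p ∨ □p there: s:F, t:T. ✓
z: successors {u, w, z}; p ∨ □p there: u:F, w:F, z:T. ✓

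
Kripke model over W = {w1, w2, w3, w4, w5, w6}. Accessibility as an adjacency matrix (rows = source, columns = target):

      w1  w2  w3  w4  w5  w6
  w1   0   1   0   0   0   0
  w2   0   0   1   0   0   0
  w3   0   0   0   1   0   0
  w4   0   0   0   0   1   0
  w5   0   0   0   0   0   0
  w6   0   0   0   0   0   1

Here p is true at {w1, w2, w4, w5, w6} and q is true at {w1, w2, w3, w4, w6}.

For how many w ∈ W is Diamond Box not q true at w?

2

w1: successors {w2}; Box not q there: w2:F. ✗
w2: successors {w3}; Box not q there: w3:F. ✗
w3: successors {w4}; Box not q there: w4:T. ✓
w4: successors {w5}; Box not q there: w5:T. ✓
w5: no successors, so Diamond Box not q fails. ✗
w6: successors {w6}; Box not q there: w6:F. ✗
Satisfying worlds: {w3, w4}.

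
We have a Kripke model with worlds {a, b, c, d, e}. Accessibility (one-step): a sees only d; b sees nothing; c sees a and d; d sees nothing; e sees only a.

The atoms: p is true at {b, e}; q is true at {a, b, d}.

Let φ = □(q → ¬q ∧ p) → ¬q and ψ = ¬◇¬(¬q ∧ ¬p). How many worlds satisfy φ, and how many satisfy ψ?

For □(q → ¬q ∧ p) → ¬q:
a: □(q → ¬q ∧ p) is F, ¬q is F. ✓
b: □(q → ¬q ∧ p) is T, ¬q is F. ✗
c: □(q → ¬q ∧ p) is F, ¬q is T. ✓
d: □(q → ¬q ∧ p) is T, ¬q is F. ✗
e: □(q → ¬q ∧ p) is F, ¬q is T. ✓
— 3 worlds.
For ¬◇¬(¬q ∧ ¬p):
a: ◇¬(¬q ∧ ¬p) is T. ✗
b: ◇¬(¬q ∧ ¬p) is F. ✓
c: ◇¬(¬q ∧ ¬p) is T. ✗
d: ◇¬(¬q ∧ ¬p) is F. ✓
e: ◇¬(¬q ∧ ¬p) is T. ✗
— 2 worlds.

3 and 2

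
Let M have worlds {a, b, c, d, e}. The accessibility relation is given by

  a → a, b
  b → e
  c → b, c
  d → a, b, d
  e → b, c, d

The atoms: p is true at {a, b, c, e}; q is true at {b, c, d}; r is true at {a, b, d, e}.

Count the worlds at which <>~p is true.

2

a: successors {a, b}; ~p there: a:F, b:F. ✗
b: successors {e}; ~p there: e:F. ✗
c: successors {b, c}; ~p there: b:F, c:F. ✗
d: successors {a, b, d}; ~p there: a:F, b:F, d:T. ✓
e: successors {b, c, d}; ~p there: b:F, c:F, d:T. ✓
Satisfying worlds: {d, e}.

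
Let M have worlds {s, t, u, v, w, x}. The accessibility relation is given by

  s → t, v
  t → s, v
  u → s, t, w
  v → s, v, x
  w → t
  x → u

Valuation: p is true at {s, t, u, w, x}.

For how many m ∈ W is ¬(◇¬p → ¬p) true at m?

2

s: ◇¬p → ¬p is F. ✓
t: ◇¬p → ¬p is F. ✓
u: ◇¬p → ¬p is T. ✗
v: ◇¬p → ¬p is T. ✗
w: ◇¬p → ¬p is T. ✗
x: ◇¬p → ¬p is T. ✗
Satisfying worlds: {s, t}.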